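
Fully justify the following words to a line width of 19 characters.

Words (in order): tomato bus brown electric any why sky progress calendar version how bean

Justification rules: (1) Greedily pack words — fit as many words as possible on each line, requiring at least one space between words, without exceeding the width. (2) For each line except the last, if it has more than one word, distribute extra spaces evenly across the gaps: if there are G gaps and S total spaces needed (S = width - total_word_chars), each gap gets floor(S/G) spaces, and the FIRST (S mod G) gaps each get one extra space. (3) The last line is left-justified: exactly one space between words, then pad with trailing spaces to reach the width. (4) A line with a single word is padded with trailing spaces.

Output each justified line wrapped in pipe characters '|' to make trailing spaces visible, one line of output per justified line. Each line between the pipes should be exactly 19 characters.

Line 1: ['tomato', 'bus', 'brown'] (min_width=16, slack=3)
Line 2: ['electric', 'any', 'why'] (min_width=16, slack=3)
Line 3: ['sky', 'progress'] (min_width=12, slack=7)
Line 4: ['calendar', 'version'] (min_width=16, slack=3)
Line 5: ['how', 'bean'] (min_width=8, slack=11)

Answer: |tomato   bus  brown|
|electric   any  why|
|sky        progress|
|calendar    version|
|how bean           |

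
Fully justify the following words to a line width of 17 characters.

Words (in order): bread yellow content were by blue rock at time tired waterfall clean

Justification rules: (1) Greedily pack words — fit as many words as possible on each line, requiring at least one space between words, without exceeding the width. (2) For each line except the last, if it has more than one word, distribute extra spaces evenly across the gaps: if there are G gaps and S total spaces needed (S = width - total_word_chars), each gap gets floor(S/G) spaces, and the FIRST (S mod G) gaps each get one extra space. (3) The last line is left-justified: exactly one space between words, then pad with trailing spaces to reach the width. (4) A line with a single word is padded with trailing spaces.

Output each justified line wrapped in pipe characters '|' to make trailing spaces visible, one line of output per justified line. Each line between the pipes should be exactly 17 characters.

Line 1: ['bread', 'yellow'] (min_width=12, slack=5)
Line 2: ['content', 'were', 'by'] (min_width=15, slack=2)
Line 3: ['blue', 'rock', 'at', 'time'] (min_width=17, slack=0)
Line 4: ['tired', 'waterfall'] (min_width=15, slack=2)
Line 5: ['clean'] (min_width=5, slack=12)

Answer: |bread      yellow|
|content  were  by|
|blue rock at time|
|tired   waterfall|
|clean            |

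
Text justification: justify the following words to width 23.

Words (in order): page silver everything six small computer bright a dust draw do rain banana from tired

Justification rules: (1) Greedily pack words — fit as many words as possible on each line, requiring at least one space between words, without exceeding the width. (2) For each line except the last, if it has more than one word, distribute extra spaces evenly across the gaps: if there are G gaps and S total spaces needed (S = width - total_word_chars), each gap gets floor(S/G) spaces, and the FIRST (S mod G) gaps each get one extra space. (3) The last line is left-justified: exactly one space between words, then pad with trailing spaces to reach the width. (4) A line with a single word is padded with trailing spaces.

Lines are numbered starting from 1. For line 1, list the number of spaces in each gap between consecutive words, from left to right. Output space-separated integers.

Answer: 2 1

Derivation:
Line 1: ['page', 'silver', 'everything'] (min_width=22, slack=1)
Line 2: ['six', 'small', 'computer'] (min_width=18, slack=5)
Line 3: ['bright', 'a', 'dust', 'draw', 'do'] (min_width=21, slack=2)
Line 4: ['rain', 'banana', 'from', 'tired'] (min_width=22, slack=1)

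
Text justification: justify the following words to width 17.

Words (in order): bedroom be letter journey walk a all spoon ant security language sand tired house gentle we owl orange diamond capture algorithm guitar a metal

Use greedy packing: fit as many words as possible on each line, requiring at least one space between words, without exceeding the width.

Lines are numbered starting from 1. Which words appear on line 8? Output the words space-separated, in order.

Line 1: ['bedroom', 'be', 'letter'] (min_width=17, slack=0)
Line 2: ['journey', 'walk', 'a'] (min_width=14, slack=3)
Line 3: ['all', 'spoon', 'ant'] (min_width=13, slack=4)
Line 4: ['security', 'language'] (min_width=17, slack=0)
Line 5: ['sand', 'tired', 'house'] (min_width=16, slack=1)
Line 6: ['gentle', 'we', 'owl'] (min_width=13, slack=4)
Line 7: ['orange', 'diamond'] (min_width=14, slack=3)
Line 8: ['capture', 'algorithm'] (min_width=17, slack=0)
Line 9: ['guitar', 'a', 'metal'] (min_width=14, slack=3)

Answer: capture algorithm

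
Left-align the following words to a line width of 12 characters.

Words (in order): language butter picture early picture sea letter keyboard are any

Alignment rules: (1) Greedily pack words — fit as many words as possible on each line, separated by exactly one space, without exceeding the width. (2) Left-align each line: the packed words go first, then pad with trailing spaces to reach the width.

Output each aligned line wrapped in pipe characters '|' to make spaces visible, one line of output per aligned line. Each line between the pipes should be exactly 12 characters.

Answer: |language    |
|butter      |
|picture     |
|early       |
|picture sea |
|letter      |
|keyboard are|
|any         |

Derivation:
Line 1: ['language'] (min_width=8, slack=4)
Line 2: ['butter'] (min_width=6, slack=6)
Line 3: ['picture'] (min_width=7, slack=5)
Line 4: ['early'] (min_width=5, slack=7)
Line 5: ['picture', 'sea'] (min_width=11, slack=1)
Line 6: ['letter'] (min_width=6, slack=6)
Line 7: ['keyboard', 'are'] (min_width=12, slack=0)
Line 8: ['any'] (min_width=3, slack=9)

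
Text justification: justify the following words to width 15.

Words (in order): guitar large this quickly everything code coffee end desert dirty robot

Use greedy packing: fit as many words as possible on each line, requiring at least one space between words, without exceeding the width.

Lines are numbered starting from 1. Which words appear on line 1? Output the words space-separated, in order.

Answer: guitar large

Derivation:
Line 1: ['guitar', 'large'] (min_width=12, slack=3)
Line 2: ['this', 'quickly'] (min_width=12, slack=3)
Line 3: ['everything', 'code'] (min_width=15, slack=0)
Line 4: ['coffee', 'end'] (min_width=10, slack=5)
Line 5: ['desert', 'dirty'] (min_width=12, slack=3)
Line 6: ['robot'] (min_width=5, slack=10)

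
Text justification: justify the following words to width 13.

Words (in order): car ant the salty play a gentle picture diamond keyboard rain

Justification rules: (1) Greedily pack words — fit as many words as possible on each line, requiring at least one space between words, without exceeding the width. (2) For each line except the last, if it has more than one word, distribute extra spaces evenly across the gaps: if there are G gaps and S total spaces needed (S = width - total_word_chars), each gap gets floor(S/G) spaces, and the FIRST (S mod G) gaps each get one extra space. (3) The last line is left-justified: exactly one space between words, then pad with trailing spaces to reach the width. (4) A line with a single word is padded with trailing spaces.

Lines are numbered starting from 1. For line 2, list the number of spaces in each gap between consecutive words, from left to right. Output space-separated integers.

Line 1: ['car', 'ant', 'the'] (min_width=11, slack=2)
Line 2: ['salty', 'play', 'a'] (min_width=12, slack=1)
Line 3: ['gentle'] (min_width=6, slack=7)
Line 4: ['picture'] (min_width=7, slack=6)
Line 5: ['diamond'] (min_width=7, slack=6)
Line 6: ['keyboard', 'rain'] (min_width=13, slack=0)

Answer: 2 1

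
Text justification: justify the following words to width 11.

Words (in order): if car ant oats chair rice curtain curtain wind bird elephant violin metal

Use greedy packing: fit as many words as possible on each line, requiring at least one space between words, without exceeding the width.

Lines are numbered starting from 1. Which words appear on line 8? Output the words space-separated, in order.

Answer: violin

Derivation:
Line 1: ['if', 'car', 'ant'] (min_width=10, slack=1)
Line 2: ['oats', 'chair'] (min_width=10, slack=1)
Line 3: ['rice'] (min_width=4, slack=7)
Line 4: ['curtain'] (min_width=7, slack=4)
Line 5: ['curtain'] (min_width=7, slack=4)
Line 6: ['wind', 'bird'] (min_width=9, slack=2)
Line 7: ['elephant'] (min_width=8, slack=3)
Line 8: ['violin'] (min_width=6, slack=5)
Line 9: ['metal'] (min_width=5, slack=6)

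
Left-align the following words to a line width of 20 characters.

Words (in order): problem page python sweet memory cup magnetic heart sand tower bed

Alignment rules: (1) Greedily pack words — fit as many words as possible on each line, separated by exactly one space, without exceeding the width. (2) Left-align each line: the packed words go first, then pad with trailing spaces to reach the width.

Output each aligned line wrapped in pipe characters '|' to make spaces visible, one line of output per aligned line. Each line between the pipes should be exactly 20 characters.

Line 1: ['problem', 'page', 'python'] (min_width=19, slack=1)
Line 2: ['sweet', 'memory', 'cup'] (min_width=16, slack=4)
Line 3: ['magnetic', 'heart', 'sand'] (min_width=19, slack=1)
Line 4: ['tower', 'bed'] (min_width=9, slack=11)

Answer: |problem page python |
|sweet memory cup    |
|magnetic heart sand |
|tower bed           |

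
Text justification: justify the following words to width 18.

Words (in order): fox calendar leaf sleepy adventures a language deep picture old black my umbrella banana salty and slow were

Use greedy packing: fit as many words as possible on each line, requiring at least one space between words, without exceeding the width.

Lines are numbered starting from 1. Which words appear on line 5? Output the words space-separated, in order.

Line 1: ['fox', 'calendar', 'leaf'] (min_width=17, slack=1)
Line 2: ['sleepy', 'adventures'] (min_width=17, slack=1)
Line 3: ['a', 'language', 'deep'] (min_width=15, slack=3)
Line 4: ['picture', 'old', 'black'] (min_width=17, slack=1)
Line 5: ['my', 'umbrella', 'banana'] (min_width=18, slack=0)
Line 6: ['salty', 'and', 'slow'] (min_width=14, slack=4)
Line 7: ['were'] (min_width=4, slack=14)

Answer: my umbrella banana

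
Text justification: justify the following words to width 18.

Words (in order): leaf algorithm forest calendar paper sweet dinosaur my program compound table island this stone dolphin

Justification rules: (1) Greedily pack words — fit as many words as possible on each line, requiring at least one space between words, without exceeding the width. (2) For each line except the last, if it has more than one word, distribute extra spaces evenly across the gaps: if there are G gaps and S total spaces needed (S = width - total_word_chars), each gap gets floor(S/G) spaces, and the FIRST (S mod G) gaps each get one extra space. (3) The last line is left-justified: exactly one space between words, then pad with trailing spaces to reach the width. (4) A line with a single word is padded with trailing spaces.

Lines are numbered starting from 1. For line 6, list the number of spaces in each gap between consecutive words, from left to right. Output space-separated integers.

Answer: 2 1

Derivation:
Line 1: ['leaf', 'algorithm'] (min_width=14, slack=4)
Line 2: ['forest', 'calendar'] (min_width=15, slack=3)
Line 3: ['paper', 'sweet'] (min_width=11, slack=7)
Line 4: ['dinosaur', 'my'] (min_width=11, slack=7)
Line 5: ['program', 'compound'] (min_width=16, slack=2)
Line 6: ['table', 'island', 'this'] (min_width=17, slack=1)
Line 7: ['stone', 'dolphin'] (min_width=13, slack=5)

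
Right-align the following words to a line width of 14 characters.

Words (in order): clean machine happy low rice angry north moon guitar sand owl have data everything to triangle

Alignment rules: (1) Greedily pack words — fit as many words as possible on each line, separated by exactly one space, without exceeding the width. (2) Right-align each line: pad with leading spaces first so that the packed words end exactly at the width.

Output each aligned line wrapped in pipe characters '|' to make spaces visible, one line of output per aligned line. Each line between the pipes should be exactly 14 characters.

Answer: | clean machine|
|happy low rice|
|   angry north|
|   moon guitar|
| sand owl have|
|          data|
| everything to|
|      triangle|

Derivation:
Line 1: ['clean', 'machine'] (min_width=13, slack=1)
Line 2: ['happy', 'low', 'rice'] (min_width=14, slack=0)
Line 3: ['angry', 'north'] (min_width=11, slack=3)
Line 4: ['moon', 'guitar'] (min_width=11, slack=3)
Line 5: ['sand', 'owl', 'have'] (min_width=13, slack=1)
Line 6: ['data'] (min_width=4, slack=10)
Line 7: ['everything', 'to'] (min_width=13, slack=1)
Line 8: ['triangle'] (min_width=8, slack=6)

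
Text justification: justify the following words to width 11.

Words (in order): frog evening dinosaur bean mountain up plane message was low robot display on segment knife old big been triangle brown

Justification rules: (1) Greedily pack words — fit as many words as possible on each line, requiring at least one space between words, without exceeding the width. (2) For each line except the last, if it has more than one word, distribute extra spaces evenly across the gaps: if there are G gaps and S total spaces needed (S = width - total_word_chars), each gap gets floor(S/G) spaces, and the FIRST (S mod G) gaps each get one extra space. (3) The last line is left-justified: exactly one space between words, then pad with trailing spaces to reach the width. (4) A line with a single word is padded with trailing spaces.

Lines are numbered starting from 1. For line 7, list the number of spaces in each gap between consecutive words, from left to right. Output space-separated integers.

Line 1: ['frog'] (min_width=4, slack=7)
Line 2: ['evening'] (min_width=7, slack=4)
Line 3: ['dinosaur'] (min_width=8, slack=3)
Line 4: ['bean'] (min_width=4, slack=7)
Line 5: ['mountain', 'up'] (min_width=11, slack=0)
Line 6: ['plane'] (min_width=5, slack=6)
Line 7: ['message', 'was'] (min_width=11, slack=0)
Line 8: ['low', 'robot'] (min_width=9, slack=2)
Line 9: ['display', 'on'] (min_width=10, slack=1)
Line 10: ['segment'] (min_width=7, slack=4)
Line 11: ['knife', 'old'] (min_width=9, slack=2)
Line 12: ['big', 'been'] (min_width=8, slack=3)
Line 13: ['triangle'] (min_width=8, slack=3)
Line 14: ['brown'] (min_width=5, slack=6)

Answer: 1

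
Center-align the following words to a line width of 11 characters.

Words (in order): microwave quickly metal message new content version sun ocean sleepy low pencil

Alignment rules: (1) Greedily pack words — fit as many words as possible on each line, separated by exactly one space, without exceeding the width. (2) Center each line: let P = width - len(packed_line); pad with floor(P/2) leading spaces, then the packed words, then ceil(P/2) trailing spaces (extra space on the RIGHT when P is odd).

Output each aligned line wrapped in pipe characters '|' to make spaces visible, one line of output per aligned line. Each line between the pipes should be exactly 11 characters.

Line 1: ['microwave'] (min_width=9, slack=2)
Line 2: ['quickly'] (min_width=7, slack=4)
Line 3: ['metal'] (min_width=5, slack=6)
Line 4: ['message', 'new'] (min_width=11, slack=0)
Line 5: ['content'] (min_width=7, slack=4)
Line 6: ['version', 'sun'] (min_width=11, slack=0)
Line 7: ['ocean'] (min_width=5, slack=6)
Line 8: ['sleepy', 'low'] (min_width=10, slack=1)
Line 9: ['pencil'] (min_width=6, slack=5)

Answer: | microwave |
|  quickly  |
|   metal   |
|message new|
|  content  |
|version sun|
|   ocean   |
|sleepy low |
|  pencil   |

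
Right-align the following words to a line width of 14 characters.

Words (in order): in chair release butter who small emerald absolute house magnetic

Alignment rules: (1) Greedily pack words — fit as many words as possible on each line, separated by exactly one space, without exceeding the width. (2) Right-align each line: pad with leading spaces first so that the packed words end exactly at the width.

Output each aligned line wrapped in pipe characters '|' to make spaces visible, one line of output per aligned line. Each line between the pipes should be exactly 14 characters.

Answer: |      in chair|
|release butter|
|     who small|
|       emerald|
|absolute house|
|      magnetic|

Derivation:
Line 1: ['in', 'chair'] (min_width=8, slack=6)
Line 2: ['release', 'butter'] (min_width=14, slack=0)
Line 3: ['who', 'small'] (min_width=9, slack=5)
Line 4: ['emerald'] (min_width=7, slack=7)
Line 5: ['absolute', 'house'] (min_width=14, slack=0)
Line 6: ['magnetic'] (min_width=8, slack=6)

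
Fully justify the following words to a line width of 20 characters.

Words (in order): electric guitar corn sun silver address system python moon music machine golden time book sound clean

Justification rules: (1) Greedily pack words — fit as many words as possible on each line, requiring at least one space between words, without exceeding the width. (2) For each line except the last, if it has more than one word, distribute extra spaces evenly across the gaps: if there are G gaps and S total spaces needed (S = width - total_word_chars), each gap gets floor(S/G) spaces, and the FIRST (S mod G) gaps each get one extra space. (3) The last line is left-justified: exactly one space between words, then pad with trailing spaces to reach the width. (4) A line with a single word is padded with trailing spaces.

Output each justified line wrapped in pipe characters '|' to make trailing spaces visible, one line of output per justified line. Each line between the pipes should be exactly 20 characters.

Line 1: ['electric', 'guitar', 'corn'] (min_width=20, slack=0)
Line 2: ['sun', 'silver', 'address'] (min_width=18, slack=2)
Line 3: ['system', 'python', 'moon'] (min_width=18, slack=2)
Line 4: ['music', 'machine', 'golden'] (min_width=20, slack=0)
Line 5: ['time', 'book', 'sound'] (min_width=15, slack=5)
Line 6: ['clean'] (min_width=5, slack=15)

Answer: |electric guitar corn|
|sun  silver  address|
|system  python  moon|
|music machine golden|
|time    book   sound|
|clean               |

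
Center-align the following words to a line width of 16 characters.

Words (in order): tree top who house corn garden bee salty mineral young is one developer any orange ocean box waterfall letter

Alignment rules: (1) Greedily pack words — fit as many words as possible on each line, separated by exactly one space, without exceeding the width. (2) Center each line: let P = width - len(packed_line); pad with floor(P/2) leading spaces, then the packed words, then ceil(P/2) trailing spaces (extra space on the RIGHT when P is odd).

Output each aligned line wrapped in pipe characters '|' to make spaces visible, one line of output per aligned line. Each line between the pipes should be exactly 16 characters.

Line 1: ['tree', 'top', 'who'] (min_width=12, slack=4)
Line 2: ['house', 'corn'] (min_width=10, slack=6)
Line 3: ['garden', 'bee', 'salty'] (min_width=16, slack=0)
Line 4: ['mineral', 'young', 'is'] (min_width=16, slack=0)
Line 5: ['one', 'developer'] (min_width=13, slack=3)
Line 6: ['any', 'orange', 'ocean'] (min_width=16, slack=0)
Line 7: ['box', 'waterfall'] (min_width=13, slack=3)
Line 8: ['letter'] (min_width=6, slack=10)

Answer: |  tree top who  |
|   house corn   |
|garden bee salty|
|mineral young is|
| one developer  |
|any orange ocean|
| box waterfall  |
|     letter     |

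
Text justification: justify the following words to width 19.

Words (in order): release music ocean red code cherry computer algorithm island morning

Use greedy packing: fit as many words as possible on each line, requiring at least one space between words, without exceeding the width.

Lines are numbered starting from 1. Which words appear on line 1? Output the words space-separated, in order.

Answer: release music ocean

Derivation:
Line 1: ['release', 'music', 'ocean'] (min_width=19, slack=0)
Line 2: ['red', 'code', 'cherry'] (min_width=15, slack=4)
Line 3: ['computer', 'algorithm'] (min_width=18, slack=1)
Line 4: ['island', 'morning'] (min_width=14, slack=5)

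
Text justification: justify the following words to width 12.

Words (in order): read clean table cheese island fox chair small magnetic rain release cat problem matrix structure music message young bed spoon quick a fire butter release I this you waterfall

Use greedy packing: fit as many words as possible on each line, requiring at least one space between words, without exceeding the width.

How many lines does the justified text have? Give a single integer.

Line 1: ['read', 'clean'] (min_width=10, slack=2)
Line 2: ['table', 'cheese'] (min_width=12, slack=0)
Line 3: ['island', 'fox'] (min_width=10, slack=2)
Line 4: ['chair', 'small'] (min_width=11, slack=1)
Line 5: ['magnetic'] (min_width=8, slack=4)
Line 6: ['rain', 'release'] (min_width=12, slack=0)
Line 7: ['cat', 'problem'] (min_width=11, slack=1)
Line 8: ['matrix'] (min_width=6, slack=6)
Line 9: ['structure'] (min_width=9, slack=3)
Line 10: ['music'] (min_width=5, slack=7)
Line 11: ['message'] (min_width=7, slack=5)
Line 12: ['young', 'bed'] (min_width=9, slack=3)
Line 13: ['spoon', 'quick'] (min_width=11, slack=1)
Line 14: ['a', 'fire'] (min_width=6, slack=6)
Line 15: ['butter'] (min_width=6, slack=6)
Line 16: ['release', 'I'] (min_width=9, slack=3)
Line 17: ['this', 'you'] (min_width=8, slack=4)
Line 18: ['waterfall'] (min_width=9, slack=3)
Total lines: 18

Answer: 18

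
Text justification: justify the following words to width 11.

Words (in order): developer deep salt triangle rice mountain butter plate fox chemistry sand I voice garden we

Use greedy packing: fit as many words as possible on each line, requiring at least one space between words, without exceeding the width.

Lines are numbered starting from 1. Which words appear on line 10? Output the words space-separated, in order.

Line 1: ['developer'] (min_width=9, slack=2)
Line 2: ['deep', 'salt'] (min_width=9, slack=2)
Line 3: ['triangle'] (min_width=8, slack=3)
Line 4: ['rice'] (min_width=4, slack=7)
Line 5: ['mountain'] (min_width=8, slack=3)
Line 6: ['butter'] (min_width=6, slack=5)
Line 7: ['plate', 'fox'] (min_width=9, slack=2)
Line 8: ['chemistry'] (min_width=9, slack=2)
Line 9: ['sand', 'I'] (min_width=6, slack=5)
Line 10: ['voice'] (min_width=5, slack=6)
Line 11: ['garden', 'we'] (min_width=9, slack=2)

Answer: voice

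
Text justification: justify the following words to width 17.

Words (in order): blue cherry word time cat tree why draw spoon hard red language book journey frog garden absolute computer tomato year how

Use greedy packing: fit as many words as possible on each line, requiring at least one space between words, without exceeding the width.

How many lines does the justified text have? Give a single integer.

Line 1: ['blue', 'cherry', 'word'] (min_width=16, slack=1)
Line 2: ['time', 'cat', 'tree', 'why'] (min_width=17, slack=0)
Line 3: ['draw', 'spoon', 'hard'] (min_width=15, slack=2)
Line 4: ['red', 'language', 'book'] (min_width=17, slack=0)
Line 5: ['journey', 'frog'] (min_width=12, slack=5)
Line 6: ['garden', 'absolute'] (min_width=15, slack=2)
Line 7: ['computer', 'tomato'] (min_width=15, slack=2)
Line 8: ['year', 'how'] (min_width=8, slack=9)
Total lines: 8

Answer: 8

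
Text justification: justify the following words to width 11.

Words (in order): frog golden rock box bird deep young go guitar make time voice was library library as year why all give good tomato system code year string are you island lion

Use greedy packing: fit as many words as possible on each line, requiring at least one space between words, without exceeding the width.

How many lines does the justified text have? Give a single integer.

Line 1: ['frog', 'golden'] (min_width=11, slack=0)
Line 2: ['rock', 'box'] (min_width=8, slack=3)
Line 3: ['bird', 'deep'] (min_width=9, slack=2)
Line 4: ['young', 'go'] (min_width=8, slack=3)
Line 5: ['guitar', 'make'] (min_width=11, slack=0)
Line 6: ['time', 'voice'] (min_width=10, slack=1)
Line 7: ['was', 'library'] (min_width=11, slack=0)
Line 8: ['library', 'as'] (min_width=10, slack=1)
Line 9: ['year', 'why'] (min_width=8, slack=3)
Line 10: ['all', 'give'] (min_width=8, slack=3)
Line 11: ['good', 'tomato'] (min_width=11, slack=0)
Line 12: ['system', 'code'] (min_width=11, slack=0)
Line 13: ['year', 'string'] (min_width=11, slack=0)
Line 14: ['are', 'you'] (min_width=7, slack=4)
Line 15: ['island', 'lion'] (min_width=11, slack=0)
Total lines: 15

Answer: 15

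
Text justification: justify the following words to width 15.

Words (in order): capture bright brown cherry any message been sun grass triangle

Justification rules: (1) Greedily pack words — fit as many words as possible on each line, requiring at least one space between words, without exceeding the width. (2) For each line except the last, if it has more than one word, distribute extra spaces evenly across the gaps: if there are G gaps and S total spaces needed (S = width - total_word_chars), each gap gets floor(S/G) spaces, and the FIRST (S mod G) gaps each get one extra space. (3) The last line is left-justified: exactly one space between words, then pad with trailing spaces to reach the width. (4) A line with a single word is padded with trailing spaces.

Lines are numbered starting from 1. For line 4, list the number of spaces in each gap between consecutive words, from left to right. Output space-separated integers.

Line 1: ['capture', 'bright'] (min_width=14, slack=1)
Line 2: ['brown', 'cherry'] (min_width=12, slack=3)
Line 3: ['any', 'message'] (min_width=11, slack=4)
Line 4: ['been', 'sun', 'grass'] (min_width=14, slack=1)
Line 5: ['triangle'] (min_width=8, slack=7)

Answer: 2 1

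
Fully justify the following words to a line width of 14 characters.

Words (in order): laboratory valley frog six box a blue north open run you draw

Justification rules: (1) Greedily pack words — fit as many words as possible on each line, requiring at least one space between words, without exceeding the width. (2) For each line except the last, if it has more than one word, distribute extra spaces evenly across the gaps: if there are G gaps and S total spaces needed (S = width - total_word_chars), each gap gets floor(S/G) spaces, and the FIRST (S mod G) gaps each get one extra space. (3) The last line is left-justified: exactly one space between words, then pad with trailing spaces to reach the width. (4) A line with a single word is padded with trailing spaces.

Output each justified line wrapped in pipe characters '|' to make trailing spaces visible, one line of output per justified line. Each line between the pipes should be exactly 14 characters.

Line 1: ['laboratory'] (min_width=10, slack=4)
Line 2: ['valley', 'frog'] (min_width=11, slack=3)
Line 3: ['six', 'box', 'a', 'blue'] (min_width=14, slack=0)
Line 4: ['north', 'open', 'run'] (min_width=14, slack=0)
Line 5: ['you', 'draw'] (min_width=8, slack=6)

Answer: |laboratory    |
|valley    frog|
|six box a blue|
|north open run|
|you draw      |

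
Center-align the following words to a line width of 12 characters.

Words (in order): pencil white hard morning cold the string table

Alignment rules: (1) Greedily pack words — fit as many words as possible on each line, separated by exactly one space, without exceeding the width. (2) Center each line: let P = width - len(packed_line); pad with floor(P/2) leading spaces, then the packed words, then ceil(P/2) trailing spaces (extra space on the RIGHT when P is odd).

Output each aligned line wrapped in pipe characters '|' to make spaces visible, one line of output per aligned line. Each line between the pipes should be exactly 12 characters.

Answer: |pencil white|
|hard morning|
|  cold the  |
|string table|

Derivation:
Line 1: ['pencil', 'white'] (min_width=12, slack=0)
Line 2: ['hard', 'morning'] (min_width=12, slack=0)
Line 3: ['cold', 'the'] (min_width=8, slack=4)
Line 4: ['string', 'table'] (min_width=12, slack=0)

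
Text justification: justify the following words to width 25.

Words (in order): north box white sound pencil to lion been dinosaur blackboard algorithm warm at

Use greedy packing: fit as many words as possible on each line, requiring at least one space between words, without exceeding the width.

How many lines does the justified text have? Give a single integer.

Answer: 4

Derivation:
Line 1: ['north', 'box', 'white', 'sound'] (min_width=21, slack=4)
Line 2: ['pencil', 'to', 'lion', 'been'] (min_width=19, slack=6)
Line 3: ['dinosaur', 'blackboard'] (min_width=19, slack=6)
Line 4: ['algorithm', 'warm', 'at'] (min_width=17, slack=8)
Total lines: 4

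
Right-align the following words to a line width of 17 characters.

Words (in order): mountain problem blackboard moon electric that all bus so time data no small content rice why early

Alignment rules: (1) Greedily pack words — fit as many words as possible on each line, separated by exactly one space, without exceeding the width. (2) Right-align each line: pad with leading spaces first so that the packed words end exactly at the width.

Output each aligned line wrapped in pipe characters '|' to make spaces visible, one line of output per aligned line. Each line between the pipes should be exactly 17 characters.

Line 1: ['mountain', 'problem'] (min_width=16, slack=1)
Line 2: ['blackboard', 'moon'] (min_width=15, slack=2)
Line 3: ['electric', 'that', 'all'] (min_width=17, slack=0)
Line 4: ['bus', 'so', 'time', 'data'] (min_width=16, slack=1)
Line 5: ['no', 'small', 'content'] (min_width=16, slack=1)
Line 6: ['rice', 'why', 'early'] (min_width=14, slack=3)

Answer: | mountain problem|
|  blackboard moon|
|electric that all|
| bus so time data|
| no small content|
|   rice why early|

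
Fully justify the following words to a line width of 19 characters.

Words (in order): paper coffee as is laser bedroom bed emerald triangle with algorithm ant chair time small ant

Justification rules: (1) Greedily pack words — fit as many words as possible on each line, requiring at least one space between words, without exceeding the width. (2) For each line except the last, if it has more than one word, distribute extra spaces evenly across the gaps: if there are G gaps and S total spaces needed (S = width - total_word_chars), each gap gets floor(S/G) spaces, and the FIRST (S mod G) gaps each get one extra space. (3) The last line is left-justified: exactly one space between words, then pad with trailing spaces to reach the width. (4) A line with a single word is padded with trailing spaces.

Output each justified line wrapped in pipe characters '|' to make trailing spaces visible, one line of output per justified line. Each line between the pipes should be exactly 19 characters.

Line 1: ['paper', 'coffee', 'as', 'is'] (min_width=18, slack=1)
Line 2: ['laser', 'bedroom', 'bed'] (min_width=17, slack=2)
Line 3: ['emerald', 'triangle'] (min_width=16, slack=3)
Line 4: ['with', 'algorithm', 'ant'] (min_width=18, slack=1)
Line 5: ['chair', 'time', 'small'] (min_width=16, slack=3)
Line 6: ['ant'] (min_width=3, slack=16)

Answer: |paper  coffee as is|
|laser  bedroom  bed|
|emerald    triangle|
|with  algorithm ant|
|chair   time  small|
|ant                |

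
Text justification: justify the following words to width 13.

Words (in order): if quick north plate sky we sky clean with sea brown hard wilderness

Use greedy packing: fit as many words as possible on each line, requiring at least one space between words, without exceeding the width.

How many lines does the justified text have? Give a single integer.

Line 1: ['if', 'quick'] (min_width=8, slack=5)
Line 2: ['north', 'plate'] (min_width=11, slack=2)
Line 3: ['sky', 'we', 'sky'] (min_width=10, slack=3)
Line 4: ['clean', 'with'] (min_width=10, slack=3)
Line 5: ['sea', 'brown'] (min_width=9, slack=4)
Line 6: ['hard'] (min_width=4, slack=9)
Line 7: ['wilderness'] (min_width=10, slack=3)
Total lines: 7

Answer: 7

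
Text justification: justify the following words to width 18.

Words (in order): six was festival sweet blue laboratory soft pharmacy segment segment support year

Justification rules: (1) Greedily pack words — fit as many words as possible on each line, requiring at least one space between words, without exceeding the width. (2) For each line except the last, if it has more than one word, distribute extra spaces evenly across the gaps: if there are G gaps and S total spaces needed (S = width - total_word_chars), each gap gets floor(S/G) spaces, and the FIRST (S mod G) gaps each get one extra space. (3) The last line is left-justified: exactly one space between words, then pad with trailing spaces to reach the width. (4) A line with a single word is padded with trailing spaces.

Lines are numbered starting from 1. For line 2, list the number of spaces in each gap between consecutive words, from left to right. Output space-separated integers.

Line 1: ['six', 'was', 'festival'] (min_width=16, slack=2)
Line 2: ['sweet', 'blue'] (min_width=10, slack=8)
Line 3: ['laboratory', 'soft'] (min_width=15, slack=3)
Line 4: ['pharmacy', 'segment'] (min_width=16, slack=2)
Line 5: ['segment', 'support'] (min_width=15, slack=3)
Line 6: ['year'] (min_width=4, slack=14)

Answer: 9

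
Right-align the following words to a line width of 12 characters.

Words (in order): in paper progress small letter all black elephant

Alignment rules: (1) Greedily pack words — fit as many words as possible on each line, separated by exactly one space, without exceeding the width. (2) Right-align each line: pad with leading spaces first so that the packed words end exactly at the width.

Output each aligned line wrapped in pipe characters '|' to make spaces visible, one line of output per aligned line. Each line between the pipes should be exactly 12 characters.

Line 1: ['in', 'paper'] (min_width=8, slack=4)
Line 2: ['progress'] (min_width=8, slack=4)
Line 3: ['small', 'letter'] (min_width=12, slack=0)
Line 4: ['all', 'black'] (min_width=9, slack=3)
Line 5: ['elephant'] (min_width=8, slack=4)

Answer: |    in paper|
|    progress|
|small letter|
|   all black|
|    elephant|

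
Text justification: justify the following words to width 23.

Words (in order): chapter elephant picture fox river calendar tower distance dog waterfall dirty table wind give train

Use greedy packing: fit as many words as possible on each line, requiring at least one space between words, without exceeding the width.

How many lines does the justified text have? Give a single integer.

Answer: 5

Derivation:
Line 1: ['chapter', 'elephant'] (min_width=16, slack=7)
Line 2: ['picture', 'fox', 'river'] (min_width=17, slack=6)
Line 3: ['calendar', 'tower', 'distance'] (min_width=23, slack=0)
Line 4: ['dog', 'waterfall', 'dirty'] (min_width=19, slack=4)
Line 5: ['table', 'wind', 'give', 'train'] (min_width=21, slack=2)
Total lines: 5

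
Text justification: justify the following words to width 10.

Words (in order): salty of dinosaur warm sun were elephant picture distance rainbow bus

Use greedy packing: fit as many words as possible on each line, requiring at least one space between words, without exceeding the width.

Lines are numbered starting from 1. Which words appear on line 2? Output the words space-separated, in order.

Answer: dinosaur

Derivation:
Line 1: ['salty', 'of'] (min_width=8, slack=2)
Line 2: ['dinosaur'] (min_width=8, slack=2)
Line 3: ['warm', 'sun'] (min_width=8, slack=2)
Line 4: ['were'] (min_width=4, slack=6)
Line 5: ['elephant'] (min_width=8, slack=2)
Line 6: ['picture'] (min_width=7, slack=3)
Line 7: ['distance'] (min_width=8, slack=2)
Line 8: ['rainbow'] (min_width=7, slack=3)
Line 9: ['bus'] (min_width=3, slack=7)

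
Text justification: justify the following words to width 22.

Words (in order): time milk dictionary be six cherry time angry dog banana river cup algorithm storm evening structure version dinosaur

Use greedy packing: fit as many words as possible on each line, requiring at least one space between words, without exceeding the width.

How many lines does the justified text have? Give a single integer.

Answer: 6

Derivation:
Line 1: ['time', 'milk', 'dictionary'] (min_width=20, slack=2)
Line 2: ['be', 'six', 'cherry', 'time'] (min_width=18, slack=4)
Line 3: ['angry', 'dog', 'banana', 'river'] (min_width=22, slack=0)
Line 4: ['cup', 'algorithm', 'storm'] (min_width=19, slack=3)
Line 5: ['evening', 'structure'] (min_width=17, slack=5)
Line 6: ['version', 'dinosaur'] (min_width=16, slack=6)
Total lines: 6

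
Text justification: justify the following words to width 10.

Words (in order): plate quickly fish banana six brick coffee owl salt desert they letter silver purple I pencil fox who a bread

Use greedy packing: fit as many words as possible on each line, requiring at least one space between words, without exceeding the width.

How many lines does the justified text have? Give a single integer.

Answer: 15

Derivation:
Line 1: ['plate'] (min_width=5, slack=5)
Line 2: ['quickly'] (min_width=7, slack=3)
Line 3: ['fish'] (min_width=4, slack=6)
Line 4: ['banana', 'six'] (min_width=10, slack=0)
Line 5: ['brick'] (min_width=5, slack=5)
Line 6: ['coffee', 'owl'] (min_width=10, slack=0)
Line 7: ['salt'] (min_width=4, slack=6)
Line 8: ['desert'] (min_width=6, slack=4)
Line 9: ['they'] (min_width=4, slack=6)
Line 10: ['letter'] (min_width=6, slack=4)
Line 11: ['silver'] (min_width=6, slack=4)
Line 12: ['purple', 'I'] (min_width=8, slack=2)
Line 13: ['pencil', 'fox'] (min_width=10, slack=0)
Line 14: ['who', 'a'] (min_width=5, slack=5)
Line 15: ['bread'] (min_width=5, slack=5)
Total lines: 15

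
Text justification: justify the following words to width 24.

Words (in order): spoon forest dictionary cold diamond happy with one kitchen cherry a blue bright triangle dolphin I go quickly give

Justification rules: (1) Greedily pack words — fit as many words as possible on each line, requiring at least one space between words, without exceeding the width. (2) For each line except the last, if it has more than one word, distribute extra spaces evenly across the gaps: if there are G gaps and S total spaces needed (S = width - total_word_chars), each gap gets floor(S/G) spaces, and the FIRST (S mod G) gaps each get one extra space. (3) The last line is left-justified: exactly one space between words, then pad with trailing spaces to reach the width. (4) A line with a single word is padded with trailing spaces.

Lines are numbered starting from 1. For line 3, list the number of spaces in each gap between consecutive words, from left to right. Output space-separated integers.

Line 1: ['spoon', 'forest', 'dictionary'] (min_width=23, slack=1)
Line 2: ['cold', 'diamond', 'happy', 'with'] (min_width=23, slack=1)
Line 3: ['one', 'kitchen', 'cherry', 'a'] (min_width=20, slack=4)
Line 4: ['blue', 'bright', 'triangle'] (min_width=20, slack=4)
Line 5: ['dolphin', 'I', 'go', 'quickly'] (min_width=20, slack=4)
Line 6: ['give'] (min_width=4, slack=20)

Answer: 3 2 2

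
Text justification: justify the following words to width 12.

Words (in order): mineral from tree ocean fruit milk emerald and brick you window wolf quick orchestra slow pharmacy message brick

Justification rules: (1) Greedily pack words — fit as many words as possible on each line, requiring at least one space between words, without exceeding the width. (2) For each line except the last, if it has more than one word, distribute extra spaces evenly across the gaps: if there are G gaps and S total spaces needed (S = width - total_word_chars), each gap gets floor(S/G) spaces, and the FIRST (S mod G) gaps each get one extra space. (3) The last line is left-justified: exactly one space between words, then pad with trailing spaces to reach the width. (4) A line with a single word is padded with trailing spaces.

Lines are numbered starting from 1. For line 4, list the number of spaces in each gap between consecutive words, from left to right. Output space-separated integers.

Line 1: ['mineral', 'from'] (min_width=12, slack=0)
Line 2: ['tree', 'ocean'] (min_width=10, slack=2)
Line 3: ['fruit', 'milk'] (min_width=10, slack=2)
Line 4: ['emerald', 'and'] (min_width=11, slack=1)
Line 5: ['brick', 'you'] (min_width=9, slack=3)
Line 6: ['window', 'wolf'] (min_width=11, slack=1)
Line 7: ['quick'] (min_width=5, slack=7)
Line 8: ['orchestra'] (min_width=9, slack=3)
Line 9: ['slow'] (min_width=4, slack=8)
Line 10: ['pharmacy'] (min_width=8, slack=4)
Line 11: ['message'] (min_width=7, slack=5)
Line 12: ['brick'] (min_width=5, slack=7)

Answer: 2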